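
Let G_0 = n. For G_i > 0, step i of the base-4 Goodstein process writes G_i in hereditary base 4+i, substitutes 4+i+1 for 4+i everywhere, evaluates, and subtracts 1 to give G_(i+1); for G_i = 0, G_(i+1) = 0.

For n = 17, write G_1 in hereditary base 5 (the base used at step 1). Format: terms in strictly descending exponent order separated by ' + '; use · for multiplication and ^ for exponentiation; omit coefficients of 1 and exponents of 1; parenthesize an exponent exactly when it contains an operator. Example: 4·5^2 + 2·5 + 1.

17 —HB4→ 4^2 + 1 —bump→ 5^2 + 1 = 26 —(−1)→ 25
25 —HB5→ 5^2 —bump→ 6^2 = 36 —(−1)→ 35

5^2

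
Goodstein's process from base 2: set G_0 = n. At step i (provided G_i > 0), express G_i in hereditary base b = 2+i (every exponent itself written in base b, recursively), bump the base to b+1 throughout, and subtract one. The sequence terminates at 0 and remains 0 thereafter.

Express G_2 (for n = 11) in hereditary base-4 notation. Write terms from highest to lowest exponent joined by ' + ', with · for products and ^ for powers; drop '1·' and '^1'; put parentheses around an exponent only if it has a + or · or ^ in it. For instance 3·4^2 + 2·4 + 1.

4^(4 + 1) + 3

G_0 = 11. HB_2(11) = 2^(2 + 1) + 2 + 1. Bump = 85. G_1 = 84.
G_1 = 84. HB_3(84) = 3^(3 + 1) + 3. Bump = 1028. G_2 = 1027.
G_2 = 1027. HB_4(1027) = 4^(4 + 1) + 3. Bump = 15628. G_3 = 15627.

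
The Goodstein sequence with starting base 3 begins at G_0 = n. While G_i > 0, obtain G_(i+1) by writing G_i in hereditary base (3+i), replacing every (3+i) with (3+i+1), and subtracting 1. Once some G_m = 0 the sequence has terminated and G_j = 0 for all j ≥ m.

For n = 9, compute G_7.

[0] 9 ≡ 3^2 (base 3). Lift 4: 16. −1: 15.
[1] 15 ≡ 3·4 + 3 (base 4). Lift 5: 18. −1: 17.
[2] 17 ≡ 3·5 + 2 (base 5). Lift 6: 20. −1: 19.
[3] 19 ≡ 3·6 + 1 (base 6). Lift 7: 22. −1: 21.
[4] 21 ≡ 3·7 (base 7). Lift 8: 24. −1: 23.
[5] 23 ≡ 2·8 + 7 (base 8). Lift 9: 25. −1: 24.
[6] 24 ≡ 2·9 + 6 (base 9). Lift 10: 26. −1: 25.
[7] 25 ≡ 2·10 + 5 (base 10). Lift 11: 27. −1: 26.

25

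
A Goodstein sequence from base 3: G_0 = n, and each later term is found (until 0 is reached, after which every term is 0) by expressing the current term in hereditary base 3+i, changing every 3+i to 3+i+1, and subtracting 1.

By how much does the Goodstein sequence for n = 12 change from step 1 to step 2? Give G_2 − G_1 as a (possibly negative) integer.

(0) 12|_3 = 3^2 + 3 ↦ 4^2 + 4|_4 = 20 ⇒ 19
(1) 19|_4 = 4^2 + 3 ↦ 5^2 + 3|_5 = 28 ⇒ 27

8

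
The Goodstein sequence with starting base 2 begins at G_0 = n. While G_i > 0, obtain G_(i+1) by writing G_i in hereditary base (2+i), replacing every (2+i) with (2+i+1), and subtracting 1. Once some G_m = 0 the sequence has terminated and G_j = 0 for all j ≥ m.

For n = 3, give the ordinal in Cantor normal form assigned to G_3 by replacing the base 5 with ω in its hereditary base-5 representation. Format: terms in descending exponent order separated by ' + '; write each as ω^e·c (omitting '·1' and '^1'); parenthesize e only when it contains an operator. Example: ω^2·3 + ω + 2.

2

(0) 3|_2 = 2 + 1 ↦ 3 + 1|_3 = 4 ⇒ 3
(1) 3|_3 = 3 ↦ 4|_4 = 4 ⇒ 3
(2) 3|_4 = 3 ↦ 3|_5 = 3 ⇒ 2
(3) 2|_5 = 2 ↦ 2|_6 = 2 ⇒ 1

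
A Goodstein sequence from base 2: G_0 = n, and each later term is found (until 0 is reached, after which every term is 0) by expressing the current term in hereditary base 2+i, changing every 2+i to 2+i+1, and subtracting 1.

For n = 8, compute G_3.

step 0: 8 = 2^(2 + 1); sub 3 for 2: 3^(3 + 1); = 81; G_1 = 81−1 = 80
step 1: 80 = 2·3^3 + 2·3^2 + 2·3 + 2; sub 4 for 3: 2·4^4 + 2·4^2 + 2·4 + 2; = 554; G_2 = 554−1 = 553
step 2: 553 = 2·4^4 + 2·4^2 + 2·4 + 1; sub 5 for 4: 2·5^5 + 2·5^2 + 2·5 + 1; = 6311; G_3 = 6311−1 = 6310
step 3: 6310 = 2·5^5 + 2·5^2 + 2·5; sub 6 for 5: 2·6^6 + 2·6^2 + 2·6; = 93396; G_4 = 93396−1 = 93395

6310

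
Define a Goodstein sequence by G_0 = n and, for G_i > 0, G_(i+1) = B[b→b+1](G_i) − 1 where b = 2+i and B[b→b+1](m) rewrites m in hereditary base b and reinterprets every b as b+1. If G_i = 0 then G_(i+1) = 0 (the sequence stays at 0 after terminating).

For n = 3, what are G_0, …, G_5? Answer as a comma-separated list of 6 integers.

3, 3, 3, 2, 1, 0

G_0=3  [base 2] 2 + 1  →[2↦3]→  3 + 1 = 4  −1 ⇒ G_1=3
G_1=3  [base 3] 3  →[3↦4]→  4 = 4  −1 ⇒ G_2=3
G_2=3  [base 4] 3  →[4↦5]→  3 = 3  −1 ⇒ G_3=2
G_3=2  [base 5] 2  →[5↦6]→  2 = 2  −1 ⇒ G_4=1
G_4=1  [base 6] 1  →[6↦7]→  1 = 1  −1 ⇒ G_5=0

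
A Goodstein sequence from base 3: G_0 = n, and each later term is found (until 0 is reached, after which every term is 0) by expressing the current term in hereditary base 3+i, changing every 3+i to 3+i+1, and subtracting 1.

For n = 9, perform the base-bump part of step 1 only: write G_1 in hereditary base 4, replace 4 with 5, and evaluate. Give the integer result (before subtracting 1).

base 3: 9 = 3^2; at 4: 4^2 = 16; next = 15
base 4: 15 = 3·4 + 3; at 5: 3·5 + 3 = 18; next = 17

18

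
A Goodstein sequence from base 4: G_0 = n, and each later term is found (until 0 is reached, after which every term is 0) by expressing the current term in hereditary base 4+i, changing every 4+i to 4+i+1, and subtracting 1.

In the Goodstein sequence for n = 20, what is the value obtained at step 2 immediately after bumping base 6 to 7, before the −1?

G_0 = 20. HB_4(20) = 4^2 + 4. Bump = 30. G_1 = 29.
G_1 = 29. HB_5(29) = 5^2 + 4. Bump = 40. G_2 = 39.

52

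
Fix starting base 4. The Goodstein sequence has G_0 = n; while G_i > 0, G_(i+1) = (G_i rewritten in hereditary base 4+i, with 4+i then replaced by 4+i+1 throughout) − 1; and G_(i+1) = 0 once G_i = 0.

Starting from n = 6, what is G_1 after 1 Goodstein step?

6 —HB4→ 4 + 2 —bump→ 5 + 2 = 7 —(−1)→ 6
6 —HB5→ 5 + 1 —bump→ 6 + 1 = 7 —(−1)→ 6

6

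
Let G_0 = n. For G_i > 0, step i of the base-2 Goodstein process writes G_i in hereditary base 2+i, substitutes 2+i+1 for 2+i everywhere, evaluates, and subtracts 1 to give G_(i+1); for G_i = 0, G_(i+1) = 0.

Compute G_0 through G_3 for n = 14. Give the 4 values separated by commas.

14, 110, 1281, 18750

step 0: 14 = 2^(2 + 1) + 2^2 + 2; sub 3 for 2: 3^(3 + 1) + 3^3 + 3; = 111; G_1 = 111−1 = 110
step 1: 110 = 3^(3 + 1) + 3^3 + 2; sub 4 for 3: 4^(4 + 1) + 4^4 + 2; = 1282; G_2 = 1282−1 = 1281
step 2: 1281 = 4^(4 + 1) + 4^4 + 1; sub 5 for 4: 5^(5 + 1) + 5^5 + 1; = 18751; G_3 = 18751−1 = 18750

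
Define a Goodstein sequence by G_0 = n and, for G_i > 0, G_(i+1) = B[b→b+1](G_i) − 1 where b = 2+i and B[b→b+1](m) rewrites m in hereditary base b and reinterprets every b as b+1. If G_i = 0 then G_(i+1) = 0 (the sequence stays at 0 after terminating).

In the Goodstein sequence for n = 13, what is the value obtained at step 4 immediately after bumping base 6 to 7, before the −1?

i=0: 13 = 2^(2 + 1) + 2^2 + 1 (b=2); 2→3: 3^(3 + 1) + 3^3 + 1 = 109; 109−1 = 108
i=1: 108 = 3^(3 + 1) + 3^3 (b=3); 3→4: 4^(4 + 1) + 4^4 = 1280; 1280−1 = 1279
i=2: 1279 = 4^(4 + 1) + 3·4^3 + 3·4^2 + 3·4 + 3 (b=4); 4→5: 5^(5 + 1) + 3·5^3 + 3·5^2 + 3·5 + 3 = 16093; 16093−1 = 16092
i=3: 16092 = 5^(5 + 1) + 3·5^3 + 3·5^2 + 3·5 + 2 (b=5); 5→6: 6^(6 + 1) + 3·6^3 + 3·6^2 + 3·6 + 2 = 280712; 280712−1 = 280711
i=4: 280711 = 6^(6 + 1) + 3·6^3 + 3·6^2 + 3·6 + 1 (b=6); 6→7: 7^(7 + 1) + 3·7^3 + 3·7^2 + 3·7 + 1 = 5765999; 5765999−1 = 5765998

5765999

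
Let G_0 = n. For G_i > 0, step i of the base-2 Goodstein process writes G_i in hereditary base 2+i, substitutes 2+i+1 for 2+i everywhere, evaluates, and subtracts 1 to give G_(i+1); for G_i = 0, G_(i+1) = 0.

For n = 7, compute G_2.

step 0: 7 = 2^2 + 2 + 1; sub 3 for 2: 3^3 + 3 + 1; = 31; G_1 = 31−1 = 30
step 1: 30 = 3^3 + 3; sub 4 for 3: 4^4 + 4; = 260; G_2 = 260−1 = 259
step 2: 259 = 4^4 + 3; sub 5 for 4: 5^5 + 3; = 3128; G_3 = 3128−1 = 3127

259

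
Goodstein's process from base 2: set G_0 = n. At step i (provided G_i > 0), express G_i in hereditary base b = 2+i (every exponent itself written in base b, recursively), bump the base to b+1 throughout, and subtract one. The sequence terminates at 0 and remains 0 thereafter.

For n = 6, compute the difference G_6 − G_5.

[0] 6 ≡ 2^2 + 2 (base 2). Lift 3: 30. −1: 29.
[1] 29 ≡ 3^3 + 2 (base 3). Lift 4: 258. −1: 257.
[2] 257 ≡ 4^4 + 1 (base 4). Lift 5: 3126. −1: 3125.
[3] 3125 ≡ 5^5 (base 5). Lift 6: 46656. −1: 46655.
[4] 46655 ≡ 5·6^5 + 5·6^4 + 5·6^3 + 5·6^2 + 5·6 + 5 (base 6). Lift 7: 98040. −1: 98039.
[5] 98039 ≡ 5·7^5 + 5·7^4 + 5·7^3 + 5·7^2 + 5·7 + 4 (base 7). Lift 8: 187244. −1: 187243.

89204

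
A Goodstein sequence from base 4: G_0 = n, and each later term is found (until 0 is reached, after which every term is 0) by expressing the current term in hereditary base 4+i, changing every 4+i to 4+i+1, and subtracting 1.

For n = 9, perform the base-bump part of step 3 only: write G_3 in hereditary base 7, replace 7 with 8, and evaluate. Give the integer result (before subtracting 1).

12

step 0: 9 = 2·4 + 1; sub 5 for 4: 2·5 + 1; = 11; G_1 = 11−1 = 10
step 1: 10 = 2·5; sub 6 for 5: 2·6; = 12; G_2 = 12−1 = 11
step 2: 11 = 6 + 5; sub 7 for 6: 7 + 5; = 12; G_3 = 12−1 = 11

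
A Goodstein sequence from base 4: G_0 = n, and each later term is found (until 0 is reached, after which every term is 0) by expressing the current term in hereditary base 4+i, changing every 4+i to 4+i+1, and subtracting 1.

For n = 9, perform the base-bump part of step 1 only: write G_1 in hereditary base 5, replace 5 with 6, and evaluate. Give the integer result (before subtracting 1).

G_0 = 9. HB_4(9) = 2·4 + 1. Bump = 11. G_1 = 10.
G_1 = 10. HB_5(10) = 2·5. Bump = 12. G_2 = 11.

12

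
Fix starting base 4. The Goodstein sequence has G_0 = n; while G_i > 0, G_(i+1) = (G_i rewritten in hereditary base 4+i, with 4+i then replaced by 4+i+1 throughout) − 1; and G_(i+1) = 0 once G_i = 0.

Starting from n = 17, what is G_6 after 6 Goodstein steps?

G_0=17  [base 4] 4^2 + 1  →[4↦5]→  5^2 + 1 = 26  −1 ⇒ G_1=25
G_1=25  [base 5] 5^2  →[5↦6]→  6^2 = 36  −1 ⇒ G_2=35
G_2=35  [base 6] 5·6 + 5  →[6↦7]→  5·7 + 5 = 40  −1 ⇒ G_3=39
G_3=39  [base 7] 5·7 + 4  →[7↦8]→  5·8 + 4 = 44  −1 ⇒ G_4=43
G_4=43  [base 8] 5·8 + 3  →[8↦9]→  5·9 + 3 = 48  −1 ⇒ G_5=47
G_5=47  [base 9] 5·9 + 2  →[9↦10]→  5·10 + 2 = 52  −1 ⇒ G_6=51
G_6=51  [base 10] 5·10 + 1  →[10↦11]→  5·11 + 1 = 56  −1 ⇒ G_7=55

51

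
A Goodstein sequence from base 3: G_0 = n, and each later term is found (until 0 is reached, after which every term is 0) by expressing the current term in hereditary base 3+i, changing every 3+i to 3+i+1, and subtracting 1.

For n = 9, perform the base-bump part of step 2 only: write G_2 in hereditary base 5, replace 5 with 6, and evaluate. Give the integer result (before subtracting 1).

20

[0] 9 ≡ 3^2 (base 3). Lift 4: 16. −1: 15.
[1] 15 ≡ 3·4 + 3 (base 4). Lift 5: 18. −1: 17.
[2] 17 ≡ 3·5 + 2 (base 5). Lift 6: 20. −1: 19.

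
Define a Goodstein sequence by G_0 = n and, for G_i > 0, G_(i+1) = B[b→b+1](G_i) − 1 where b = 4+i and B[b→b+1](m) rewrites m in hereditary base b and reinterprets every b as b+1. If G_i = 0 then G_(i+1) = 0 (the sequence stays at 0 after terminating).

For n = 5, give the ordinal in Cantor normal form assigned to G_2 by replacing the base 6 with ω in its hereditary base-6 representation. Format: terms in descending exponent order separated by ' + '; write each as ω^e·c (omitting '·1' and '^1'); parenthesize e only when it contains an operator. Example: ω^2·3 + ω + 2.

5

base 4: 5 = 4 + 1; at 5: 5 + 1 = 6; next = 5
base 5: 5 = 5; at 6: 6 = 6; next = 5
base 6: 5 = 5; at 7: 5 = 5; next = 4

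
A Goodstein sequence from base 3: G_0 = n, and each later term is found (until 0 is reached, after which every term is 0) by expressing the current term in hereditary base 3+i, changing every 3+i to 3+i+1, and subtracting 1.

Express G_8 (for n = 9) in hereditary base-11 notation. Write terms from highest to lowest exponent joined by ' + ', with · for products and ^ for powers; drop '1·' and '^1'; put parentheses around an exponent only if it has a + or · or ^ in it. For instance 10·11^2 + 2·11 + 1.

G_0 = 9. HB_3(9) = 3^2. Bump = 16. G_1 = 15.
G_1 = 15. HB_4(15) = 3·4 + 3. Bump = 18. G_2 = 17.
G_2 = 17. HB_5(17) = 3·5 + 2. Bump = 20. G_3 = 19.
G_3 = 19. HB_6(19) = 3·6 + 1. Bump = 22. G_4 = 21.
G_4 = 21. HB_7(21) = 3·7. Bump = 24. G_5 = 23.
G_5 = 23. HB_8(23) = 2·8 + 7. Bump = 25. G_6 = 24.
G_6 = 24. HB_9(24) = 2·9 + 6. Bump = 26. G_7 = 25.
G_7 = 25. HB_10(25) = 2·10 + 5. Bump = 27. G_8 = 26.
G_8 = 26. HB_11(26) = 2·11 + 4. Bump = 28. G_9 = 27.

2·11 + 4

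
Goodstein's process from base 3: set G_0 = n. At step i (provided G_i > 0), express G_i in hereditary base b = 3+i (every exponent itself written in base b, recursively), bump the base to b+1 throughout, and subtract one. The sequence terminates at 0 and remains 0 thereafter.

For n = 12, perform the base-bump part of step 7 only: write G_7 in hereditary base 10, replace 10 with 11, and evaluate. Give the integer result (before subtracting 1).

12 —HB3→ 3^2 + 3 —bump→ 4^2 + 4 = 20 —(−1)→ 19
19 —HB4→ 4^2 + 3 —bump→ 5^2 + 3 = 28 —(−1)→ 27
27 —HB5→ 5^2 + 2 —bump→ 6^2 + 2 = 38 —(−1)→ 37
37 —HB6→ 6^2 + 1 —bump→ 7^2 + 1 = 50 —(−1)→ 49
49 —HB7→ 7^2 —bump→ 8^2 = 64 —(−1)→ 63
63 —HB8→ 7·8 + 7 —bump→ 7·9 + 7 = 70 —(−1)→ 69
69 —HB9→ 7·9 + 6 —bump→ 7·10 + 6 = 76 —(−1)→ 75
75 —HB10→ 7·10 + 5 —bump→ 7·11 + 5 = 82 —(−1)→ 81

82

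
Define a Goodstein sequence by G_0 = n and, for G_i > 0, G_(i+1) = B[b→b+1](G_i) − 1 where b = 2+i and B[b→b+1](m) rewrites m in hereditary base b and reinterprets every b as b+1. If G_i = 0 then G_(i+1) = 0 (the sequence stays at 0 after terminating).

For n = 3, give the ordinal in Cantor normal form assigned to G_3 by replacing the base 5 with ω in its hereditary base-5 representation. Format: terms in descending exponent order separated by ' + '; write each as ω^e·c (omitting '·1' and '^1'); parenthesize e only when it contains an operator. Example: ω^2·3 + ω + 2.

2

step 0: 3 = 2 + 1; sub 3 for 2: 3 + 1; = 4; G_1 = 4−1 = 3
step 1: 3 = 3; sub 4 for 3: 4; = 4; G_2 = 4−1 = 3
step 2: 3 = 3; sub 5 for 4: 3; = 3; G_3 = 3−1 = 2
step 3: 2 = 2; sub 6 for 5: 2; = 2; G_4 = 2−1 = 1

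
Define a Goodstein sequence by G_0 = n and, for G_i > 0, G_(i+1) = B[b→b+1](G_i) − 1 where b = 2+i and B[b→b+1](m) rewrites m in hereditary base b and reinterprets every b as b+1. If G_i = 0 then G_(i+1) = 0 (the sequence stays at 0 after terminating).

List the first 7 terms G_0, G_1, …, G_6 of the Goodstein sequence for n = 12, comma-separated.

12, 107, 1065, 15685, 280019, 5764910, 134217867

[0] 12 ≡ 2^(2 + 1) + 2^2 (base 2). Lift 3: 108. −1: 107.
[1] 107 ≡ 3^(3 + 1) + 2·3^2 + 2·3 + 2 (base 3). Lift 4: 1066. −1: 1065.
[2] 1065 ≡ 4^(4 + 1) + 2·4^2 + 2·4 + 1 (base 4). Lift 5: 15686. −1: 15685.
[3] 15685 ≡ 5^(5 + 1) + 2·5^2 + 2·5 (base 5). Lift 6: 280020. −1: 280019.
[4] 280019 ≡ 6^(6 + 1) + 2·6^2 + 6 + 5 (base 6). Lift 7: 5764911. −1: 5764910.
[5] 5764910 ≡ 7^(7 + 1) + 2·7^2 + 7 + 4 (base 7). Lift 8: 134217868. −1: 134217867.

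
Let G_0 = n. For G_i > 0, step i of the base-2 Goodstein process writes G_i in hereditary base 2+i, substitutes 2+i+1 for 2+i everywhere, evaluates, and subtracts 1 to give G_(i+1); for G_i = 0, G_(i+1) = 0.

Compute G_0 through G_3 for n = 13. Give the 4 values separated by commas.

13, 108, 1279, 16092

i=0: 13 = 2^(2 + 1) + 2^2 + 1 (b=2); 2→3: 3^(3 + 1) + 3^3 + 1 = 109; 109−1 = 108
i=1: 108 = 3^(3 + 1) + 3^3 (b=3); 3→4: 4^(4 + 1) + 4^4 = 1280; 1280−1 = 1279
i=2: 1279 = 4^(4 + 1) + 3·4^3 + 3·4^2 + 3·4 + 3 (b=4); 4→5: 5^(5 + 1) + 3·5^3 + 3·5^2 + 3·5 + 3 = 16093; 16093−1 = 16092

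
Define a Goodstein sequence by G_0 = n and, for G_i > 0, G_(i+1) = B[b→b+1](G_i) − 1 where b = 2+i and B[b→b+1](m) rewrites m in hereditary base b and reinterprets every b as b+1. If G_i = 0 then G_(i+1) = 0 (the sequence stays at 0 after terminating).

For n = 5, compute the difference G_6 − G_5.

(0) 5|_2 = 2^2 + 1 ↦ 3^3 + 1|_3 = 28 ⇒ 27
(1) 27|_3 = 3^3 ↦ 4^4|_4 = 256 ⇒ 255
(2) 255|_4 = 3·4^3 + 3·4^2 + 3·4 + 3 ↦ 3·5^3 + 3·5^2 + 3·5 + 3|_5 = 468 ⇒ 467
(3) 467|_5 = 3·5^3 + 3·5^2 + 3·5 + 2 ↦ 3·6^3 + 3·6^2 + 3·6 + 2|_6 = 776 ⇒ 775
(4) 775|_6 = 3·6^3 + 3·6^2 + 3·6 + 1 ↦ 3·7^3 + 3·7^2 + 3·7 + 1|_7 = 1198 ⇒ 1197
(5) 1197|_7 = 3·7^3 + 3·7^2 + 3·7 ↦ 3·8^3 + 3·8^2 + 3·8|_8 = 1752 ⇒ 1751

554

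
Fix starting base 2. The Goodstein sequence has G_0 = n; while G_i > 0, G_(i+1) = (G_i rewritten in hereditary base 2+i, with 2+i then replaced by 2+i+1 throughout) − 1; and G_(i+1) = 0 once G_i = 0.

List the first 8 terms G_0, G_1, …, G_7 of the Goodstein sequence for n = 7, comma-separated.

base 2: 7 = 2^2 + 2 + 1; at 3: 3^3 + 3 + 1 = 31; next = 30
base 3: 30 = 3^3 + 3; at 4: 4^4 + 4 = 260; next = 259
base 4: 259 = 4^4 + 3; at 5: 5^5 + 3 = 3128; next = 3127
base 5: 3127 = 5^5 + 2; at 6: 6^6 + 2 = 46658; next = 46657
base 6: 46657 = 6^6 + 1; at 7: 7^7 + 1 = 823544; next = 823543
base 7: 823543 = 7^7; at 8: 8^8 = 16777216; next = 16777215
base 8: 16777215 = 7·8^7 + 7·8^6 + 7·8^5 + 7·8^4 + 7·8^3 + 7·8^2 + 7·8 + 7; at 9: 7·9^7 + 7·9^6 + 7·9^5 + 7·9^4 + 7·9^3 + 7·9^2 + 7·9 + 7 = 37665880; next = 37665879

7, 30, 259, 3127, 46657, 823543, 16777215, 37665879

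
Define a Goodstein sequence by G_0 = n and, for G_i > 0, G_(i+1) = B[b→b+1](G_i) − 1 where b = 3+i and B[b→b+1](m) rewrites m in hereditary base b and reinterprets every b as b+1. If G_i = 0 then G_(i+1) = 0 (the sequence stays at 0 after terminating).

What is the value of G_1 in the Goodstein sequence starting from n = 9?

step 0: 9 = 3^2; sub 4 for 3: 4^2; = 16; G_1 = 16−1 = 15
step 1: 15 = 3·4 + 3; sub 5 for 4: 3·5 + 3; = 18; G_2 = 18−1 = 17

15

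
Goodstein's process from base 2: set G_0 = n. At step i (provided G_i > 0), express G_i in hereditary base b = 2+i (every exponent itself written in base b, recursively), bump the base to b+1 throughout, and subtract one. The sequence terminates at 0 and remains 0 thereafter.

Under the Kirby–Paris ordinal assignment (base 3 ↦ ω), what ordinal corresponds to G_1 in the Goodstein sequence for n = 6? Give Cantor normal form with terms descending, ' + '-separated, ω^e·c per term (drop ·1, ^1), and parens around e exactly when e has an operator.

ω^ω + 2

6 —HB2→ 2^2 + 2 —bump→ 3^3 + 3 = 30 —(−1)→ 29
29 —HB3→ 3^3 + 2 —bump→ 4^4 + 2 = 258 —(−1)→ 257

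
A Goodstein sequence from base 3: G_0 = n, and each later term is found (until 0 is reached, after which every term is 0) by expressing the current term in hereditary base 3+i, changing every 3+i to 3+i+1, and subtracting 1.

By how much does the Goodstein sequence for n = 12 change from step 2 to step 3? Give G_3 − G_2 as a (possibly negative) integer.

base 3: 12 = 3^2 + 3; at 4: 4^2 + 4 = 20; next = 19
base 4: 19 = 4^2 + 3; at 5: 5^2 + 3 = 28; next = 27
base 5: 27 = 5^2 + 2; at 6: 6^2 + 2 = 38; next = 37

10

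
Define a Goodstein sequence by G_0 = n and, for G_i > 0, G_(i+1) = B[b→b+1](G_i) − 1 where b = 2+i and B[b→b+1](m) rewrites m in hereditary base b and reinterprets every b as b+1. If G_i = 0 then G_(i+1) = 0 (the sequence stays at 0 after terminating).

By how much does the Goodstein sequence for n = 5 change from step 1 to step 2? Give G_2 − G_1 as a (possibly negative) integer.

step 0: 5 = 2^2 + 1; sub 3 for 2: 3^3 + 1; = 28; G_1 = 28−1 = 27
step 1: 27 = 3^3; sub 4 for 3: 4^4; = 256; G_2 = 256−1 = 255

228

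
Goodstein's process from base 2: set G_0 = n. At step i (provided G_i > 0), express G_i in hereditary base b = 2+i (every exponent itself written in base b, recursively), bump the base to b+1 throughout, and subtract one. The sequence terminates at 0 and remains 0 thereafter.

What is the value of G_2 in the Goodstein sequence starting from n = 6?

G_0=6  [base 2] 2^2 + 2  →[2↦3]→  3^3 + 3 = 30  −1 ⇒ G_1=29
G_1=29  [base 3] 3^3 + 2  →[3↦4]→  4^4 + 2 = 258  −1 ⇒ G_2=257
G_2=257  [base 4] 4^4 + 1  →[4↦5]→  5^5 + 1 = 3126  −1 ⇒ G_3=3125

257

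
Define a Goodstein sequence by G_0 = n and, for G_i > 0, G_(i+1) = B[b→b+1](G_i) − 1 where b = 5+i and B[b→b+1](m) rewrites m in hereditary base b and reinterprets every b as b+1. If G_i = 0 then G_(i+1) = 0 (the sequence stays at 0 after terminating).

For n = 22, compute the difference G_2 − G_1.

step 0: 22 = 4·5 + 2; sub 6 for 5: 4·6 + 2; = 26; G_1 = 26−1 = 25
step 1: 25 = 4·6 + 1; sub 7 for 6: 4·7 + 1; = 29; G_2 = 29−1 = 28

3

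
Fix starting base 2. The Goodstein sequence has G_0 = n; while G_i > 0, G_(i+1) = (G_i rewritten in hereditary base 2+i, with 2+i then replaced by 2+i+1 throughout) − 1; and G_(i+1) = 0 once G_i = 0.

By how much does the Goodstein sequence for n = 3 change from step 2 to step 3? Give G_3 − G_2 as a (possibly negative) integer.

i=0: 3 = 2 + 1 (b=2); 2→3: 3 + 1 = 4; 4−1 = 3
i=1: 3 = 3 (b=3); 3→4: 4 = 4; 4−1 = 3
i=2: 3 = 3 (b=4); 4→5: 3 = 3; 3−1 = 2

-1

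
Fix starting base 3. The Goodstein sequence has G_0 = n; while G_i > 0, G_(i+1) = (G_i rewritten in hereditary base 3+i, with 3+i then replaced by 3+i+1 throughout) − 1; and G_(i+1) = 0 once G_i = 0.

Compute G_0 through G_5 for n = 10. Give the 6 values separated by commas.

base 3: 10 = 3^2 + 1; at 4: 4^2 + 1 = 17; next = 16
base 4: 16 = 4^2; at 5: 5^2 = 25; next = 24
base 5: 24 = 4·5 + 4; at 6: 4·6 + 4 = 28; next = 27
base 6: 27 = 4·6 + 3; at 7: 4·7 + 3 = 31; next = 30
base 7: 30 = 4·7 + 2; at 8: 4·8 + 2 = 34; next = 33

10, 16, 24, 27, 30, 33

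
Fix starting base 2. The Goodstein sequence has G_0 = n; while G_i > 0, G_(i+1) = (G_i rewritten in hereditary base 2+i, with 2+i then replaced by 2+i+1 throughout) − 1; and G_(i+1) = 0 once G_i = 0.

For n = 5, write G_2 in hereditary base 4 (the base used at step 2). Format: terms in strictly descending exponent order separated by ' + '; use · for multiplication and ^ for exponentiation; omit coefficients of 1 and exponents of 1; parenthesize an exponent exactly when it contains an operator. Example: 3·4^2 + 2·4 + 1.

step 0: 5 = 2^2 + 1; sub 3 for 2: 3^3 + 1; = 28; G_1 = 28−1 = 27
step 1: 27 = 3^3; sub 4 for 3: 4^4; = 256; G_2 = 256−1 = 255
step 2: 255 = 3·4^3 + 3·4^2 + 3·4 + 3; sub 5 for 4: 3·5^3 + 3·5^2 + 3·5 + 3; = 468; G_3 = 468−1 = 467

3·4^3 + 3·4^2 + 3·4 + 3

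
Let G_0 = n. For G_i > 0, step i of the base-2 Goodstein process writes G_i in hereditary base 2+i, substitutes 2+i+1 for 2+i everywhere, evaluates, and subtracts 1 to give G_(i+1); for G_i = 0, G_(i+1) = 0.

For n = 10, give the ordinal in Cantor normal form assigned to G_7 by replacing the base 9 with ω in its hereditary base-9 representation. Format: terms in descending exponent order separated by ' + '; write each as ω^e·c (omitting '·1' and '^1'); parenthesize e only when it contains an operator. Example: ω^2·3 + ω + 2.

ω^ω·5 + ω^5·5 + ω^4·5 + ω^3·5 + ω^2·5 + ω·5 + 2

i=0: 10 = 2^(2 + 1) + 2 (b=2); 2→3: 3^(3 + 1) + 3 = 84; 84−1 = 83
i=1: 83 = 3^(3 + 1) + 2 (b=3); 3→4: 4^(4 + 1) + 2 = 1026; 1026−1 = 1025
i=2: 1025 = 4^(4 + 1) + 1 (b=4); 4→5: 5^(5 + 1) + 1 = 15626; 15626−1 = 15625
i=3: 15625 = 5^(5 + 1) (b=5); 5→6: 6^(6 + 1) = 279936; 279936−1 = 279935
i=4: 279935 = 5·6^6 + 5·6^5 + 5·6^4 + 5·6^3 + 5·6^2 + 5·6 + 5 (b=6); 6→7: 5·7^7 + 5·7^5 + 5·7^4 + 5·7^3 + 5·7^2 + 5·7 + 5 = 4215755; 4215755−1 = 4215754
i=5: 4215754 = 5·7^7 + 5·7^5 + 5·7^4 + 5·7^3 + 5·7^2 + 5·7 + 4 (b=7); 7→8: 5·8^8 + 5·8^5 + 5·8^4 + 5·8^3 + 5·8^2 + 5·8 + 4 = 84073324; 84073324−1 = 84073323
i=6: 84073323 = 5·8^8 + 5·8^5 + 5·8^4 + 5·8^3 + 5·8^2 + 5·8 + 3 (b=8); 8→9: 5·9^9 + 5·9^5 + 5·9^4 + 5·9^3 + 5·9^2 + 5·9 + 3 = 1937434593; 1937434593−1 = 1937434592
i=7: 1937434592 = 5·9^9 + 5·9^5 + 5·9^4 + 5·9^3 + 5·9^2 + 5·9 + 2 (b=9); 9→10: 5·10^10 + 5·10^5 + 5·10^4 + 5·10^3 + 5·10^2 + 5·10 + 2 = 50000555552; 50000555552−1 = 50000555551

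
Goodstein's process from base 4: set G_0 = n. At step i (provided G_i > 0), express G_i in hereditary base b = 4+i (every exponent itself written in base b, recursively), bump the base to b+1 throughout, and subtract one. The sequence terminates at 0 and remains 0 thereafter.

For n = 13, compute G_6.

21

13 —HB4→ 3·4 + 1 —bump→ 3·5 + 1 = 16 —(−1)→ 15
15 —HB5→ 3·5 —bump→ 3·6 = 18 —(−1)→ 17
17 —HB6→ 2·6 + 5 —bump→ 2·7 + 5 = 19 —(−1)→ 18
18 —HB7→ 2·7 + 4 —bump→ 2·8 + 4 = 20 —(−1)→ 19
19 —HB8→ 2·8 + 3 —bump→ 2·9 + 3 = 21 —(−1)→ 20
20 —HB9→ 2·9 + 2 —bump→ 2·10 + 2 = 22 —(−1)→ 21
21 —HB10→ 2·10 + 1 —bump→ 2·11 + 1 = 23 —(−1)→ 22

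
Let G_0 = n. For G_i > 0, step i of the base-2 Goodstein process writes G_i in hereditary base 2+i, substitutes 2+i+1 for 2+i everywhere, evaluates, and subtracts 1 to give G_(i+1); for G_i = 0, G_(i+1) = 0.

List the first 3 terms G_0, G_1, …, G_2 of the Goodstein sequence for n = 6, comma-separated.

step 0: 6 = 2^2 + 2; sub 3 for 2: 3^3 + 3; = 30; G_1 = 30−1 = 29
step 1: 29 = 3^3 + 2; sub 4 for 3: 4^4 + 2; = 258; G_2 = 258−1 = 257

6, 29, 257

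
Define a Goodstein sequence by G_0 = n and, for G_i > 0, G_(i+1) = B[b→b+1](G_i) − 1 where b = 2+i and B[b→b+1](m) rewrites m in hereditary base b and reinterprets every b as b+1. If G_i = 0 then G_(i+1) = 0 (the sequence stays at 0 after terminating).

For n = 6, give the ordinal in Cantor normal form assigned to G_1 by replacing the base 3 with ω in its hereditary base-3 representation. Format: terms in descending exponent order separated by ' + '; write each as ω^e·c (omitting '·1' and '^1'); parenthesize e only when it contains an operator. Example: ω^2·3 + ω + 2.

i=0: 6 = 2^2 + 2 (b=2); 2→3: 3^3 + 3 = 30; 30−1 = 29
i=1: 29 = 3^3 + 2 (b=3); 3→4: 4^4 + 2 = 258; 258−1 = 257

ω^ω + 2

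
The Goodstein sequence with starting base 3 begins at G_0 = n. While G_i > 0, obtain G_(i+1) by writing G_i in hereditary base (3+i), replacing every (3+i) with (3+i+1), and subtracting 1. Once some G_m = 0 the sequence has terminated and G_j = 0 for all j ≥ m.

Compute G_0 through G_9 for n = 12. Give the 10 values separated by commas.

G_0=12  [base 3] 3^2 + 3  →[3↦4]→  4^2 + 4 = 20  −1 ⇒ G_1=19
G_1=19  [base 4] 4^2 + 3  →[4↦5]→  5^2 + 3 = 28  −1 ⇒ G_2=27
G_2=27  [base 5] 5^2 + 2  →[5↦6]→  6^2 + 2 = 38  −1 ⇒ G_3=37
G_3=37  [base 6] 6^2 + 1  →[6↦7]→  7^2 + 1 = 50  −1 ⇒ G_4=49
G_4=49  [base 7] 7^2  →[7↦8]→  8^2 = 64  −1 ⇒ G_5=63
G_5=63  [base 8] 7·8 + 7  →[8↦9]→  7·9 + 7 = 70  −1 ⇒ G_6=69
G_6=69  [base 9] 7·9 + 6  →[9↦10]→  7·10 + 6 = 76  −1 ⇒ G_7=75
G_7=75  [base 10] 7·10 + 5  →[10↦11]→  7·11 + 5 = 82  −1 ⇒ G_8=81
G_8=81  [base 11] 7·11 + 4  →[11↦12]→  7·12 + 4 = 88  −1 ⇒ G_9=87

12, 19, 27, 37, 49, 63, 69, 75, 81, 87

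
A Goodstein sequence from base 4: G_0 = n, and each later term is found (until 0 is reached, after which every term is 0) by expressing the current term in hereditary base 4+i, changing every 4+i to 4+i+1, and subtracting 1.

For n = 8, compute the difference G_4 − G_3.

i=0: 8 = 2·4 (b=4); 4→5: 2·5 = 10; 10−1 = 9
i=1: 9 = 5 + 4 (b=5); 5→6: 6 + 4 = 10; 10−1 = 9
i=2: 9 = 6 + 3 (b=6); 6→7: 7 + 3 = 10; 10−1 = 9
i=3: 9 = 7 + 2 (b=7); 7→8: 8 + 2 = 10; 10−1 = 9

0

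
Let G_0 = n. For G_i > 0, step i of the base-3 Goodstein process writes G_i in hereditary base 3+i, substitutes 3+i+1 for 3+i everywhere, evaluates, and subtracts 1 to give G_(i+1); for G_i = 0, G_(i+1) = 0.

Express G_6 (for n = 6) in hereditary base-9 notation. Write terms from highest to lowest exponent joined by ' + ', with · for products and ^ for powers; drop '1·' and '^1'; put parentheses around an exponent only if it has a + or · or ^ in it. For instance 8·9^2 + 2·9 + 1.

6

i=0: 6 = 2·3 (b=3); 3→4: 2·4 = 8; 8−1 = 7
i=1: 7 = 4 + 3 (b=4); 4→5: 5 + 3 = 8; 8−1 = 7
i=2: 7 = 5 + 2 (b=5); 5→6: 6 + 2 = 8; 8−1 = 7
i=3: 7 = 6 + 1 (b=6); 6→7: 7 + 1 = 8; 8−1 = 7
i=4: 7 = 7 (b=7); 7→8: 8 = 8; 8−1 = 7
i=5: 7 = 7 (b=8); 8→9: 7 = 7; 7−1 = 6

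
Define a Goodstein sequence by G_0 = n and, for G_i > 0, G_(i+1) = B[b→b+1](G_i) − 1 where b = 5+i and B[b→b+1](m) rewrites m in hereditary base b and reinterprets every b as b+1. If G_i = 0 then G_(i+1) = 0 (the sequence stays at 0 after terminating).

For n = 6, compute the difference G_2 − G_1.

0

[0] 6 ≡ 5 + 1 (base 5). Lift 6: 7. −1: 6.
[1] 6 ≡ 6 (base 6). Lift 7: 7. −1: 6.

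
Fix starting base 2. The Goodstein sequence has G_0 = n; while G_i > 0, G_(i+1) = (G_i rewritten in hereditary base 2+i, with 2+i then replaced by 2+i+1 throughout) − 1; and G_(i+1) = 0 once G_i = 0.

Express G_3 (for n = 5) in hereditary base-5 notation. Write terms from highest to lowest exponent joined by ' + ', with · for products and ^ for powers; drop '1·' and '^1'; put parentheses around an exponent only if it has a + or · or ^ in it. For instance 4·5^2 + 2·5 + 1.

3·5^3 + 3·5^2 + 3·5 + 2

i=0: 5 = 2^2 + 1 (b=2); 2→3: 3^3 + 1 = 28; 28−1 = 27
i=1: 27 = 3^3 (b=3); 3→4: 4^4 = 256; 256−1 = 255
i=2: 255 = 3·4^3 + 3·4^2 + 3·4 + 3 (b=4); 4→5: 3·5^3 + 3·5^2 + 3·5 + 3 = 468; 468−1 = 467
i=3: 467 = 3·5^3 + 3·5^2 + 3·5 + 2 (b=5); 5→6: 3·6^3 + 3·6^2 + 3·6 + 2 = 776; 776−1 = 775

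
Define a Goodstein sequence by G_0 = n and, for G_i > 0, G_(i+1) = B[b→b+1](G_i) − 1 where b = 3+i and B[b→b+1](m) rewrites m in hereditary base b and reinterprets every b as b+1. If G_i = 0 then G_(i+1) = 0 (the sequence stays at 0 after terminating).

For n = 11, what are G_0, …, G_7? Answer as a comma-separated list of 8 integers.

step 0: 11 = 3^2 + 2; sub 4 for 3: 4^2 + 2; = 18; G_1 = 18−1 = 17
step 1: 17 = 4^2 + 1; sub 5 for 4: 5^2 + 1; = 26; G_2 = 26−1 = 25
step 2: 25 = 5^2; sub 6 for 5: 6^2; = 36; G_3 = 36−1 = 35
step 3: 35 = 5·6 + 5; sub 7 for 6: 5·7 + 5; = 40; G_4 = 40−1 = 39
step 4: 39 = 5·7 + 4; sub 8 for 7: 5·8 + 4; = 44; G_5 = 44−1 = 43
step 5: 43 = 5·8 + 3; sub 9 for 8: 5·9 + 3; = 48; G_6 = 48−1 = 47
step 6: 47 = 5·9 + 2; sub 10 for 9: 5·10 + 2; = 52; G_7 = 52−1 = 51

11, 17, 25, 35, 39, 43, 47, 51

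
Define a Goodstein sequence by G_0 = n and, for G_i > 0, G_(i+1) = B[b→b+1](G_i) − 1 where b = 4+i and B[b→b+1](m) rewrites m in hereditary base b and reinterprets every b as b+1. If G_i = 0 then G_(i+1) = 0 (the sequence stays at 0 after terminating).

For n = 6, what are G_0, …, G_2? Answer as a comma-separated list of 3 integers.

6, 6, 6

G_0 = 6. HB_4(6) = 4 + 2. Bump = 7. G_1 = 6.
G_1 = 6. HB_5(6) = 5 + 1. Bump = 7. G_2 = 6.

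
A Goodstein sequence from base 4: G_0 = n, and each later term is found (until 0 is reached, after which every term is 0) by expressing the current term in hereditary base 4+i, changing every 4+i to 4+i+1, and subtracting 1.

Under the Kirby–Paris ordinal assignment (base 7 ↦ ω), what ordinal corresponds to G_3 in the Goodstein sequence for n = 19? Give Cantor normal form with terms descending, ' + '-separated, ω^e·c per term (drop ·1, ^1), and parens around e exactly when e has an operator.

19 —HB4→ 4^2 + 3 —bump→ 5^2 + 3 = 28 —(−1)→ 27
27 —HB5→ 5^2 + 2 —bump→ 6^2 + 2 = 38 —(−1)→ 37
37 —HB6→ 6^2 + 1 —bump→ 7^2 + 1 = 50 —(−1)→ 49
49 —HB7→ 7^2 —bump→ 8^2 = 64 —(−1)→ 63

ω^2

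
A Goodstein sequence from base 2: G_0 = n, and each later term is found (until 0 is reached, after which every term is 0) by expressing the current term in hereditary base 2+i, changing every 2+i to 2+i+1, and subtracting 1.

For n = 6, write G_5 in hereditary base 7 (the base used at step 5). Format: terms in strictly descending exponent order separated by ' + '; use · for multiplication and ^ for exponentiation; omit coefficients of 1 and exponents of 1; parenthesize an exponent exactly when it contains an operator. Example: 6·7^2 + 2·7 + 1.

base 2: 6 = 2^2 + 2; at 3: 3^3 + 3 = 30; next = 29
base 3: 29 = 3^3 + 2; at 4: 4^4 + 2 = 258; next = 257
base 4: 257 = 4^4 + 1; at 5: 5^5 + 1 = 3126; next = 3125
base 5: 3125 = 5^5; at 6: 6^6 = 46656; next = 46655
base 6: 46655 = 5·6^5 + 5·6^4 + 5·6^3 + 5·6^2 + 5·6 + 5; at 7: 5·7^5 + 5·7^4 + 5·7^3 + 5·7^2 + 5·7 + 5 = 98040; next = 98039
base 7: 98039 = 5·7^5 + 5·7^4 + 5·7^3 + 5·7^2 + 5·7 + 4; at 8: 5·8^5 + 5·8^4 + 5·8^3 + 5·8^2 + 5·8 + 4 = 187244; next = 187243

5·7^5 + 5·7^4 + 5·7^3 + 5·7^2 + 5·7 + 4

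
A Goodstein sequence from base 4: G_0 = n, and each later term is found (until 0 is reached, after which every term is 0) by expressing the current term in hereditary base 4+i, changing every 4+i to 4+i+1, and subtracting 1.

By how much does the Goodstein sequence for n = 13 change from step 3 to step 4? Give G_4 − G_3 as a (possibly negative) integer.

G_0 = 13. HB_4(13) = 3·4 + 1. Bump = 16. G_1 = 15.
G_1 = 15. HB_5(15) = 3·5. Bump = 18. G_2 = 17.
G_2 = 17. HB_6(17) = 2·6 + 5. Bump = 19. G_3 = 18.
G_3 = 18. HB_7(18) = 2·7 + 4. Bump = 20. G_4 = 19.

1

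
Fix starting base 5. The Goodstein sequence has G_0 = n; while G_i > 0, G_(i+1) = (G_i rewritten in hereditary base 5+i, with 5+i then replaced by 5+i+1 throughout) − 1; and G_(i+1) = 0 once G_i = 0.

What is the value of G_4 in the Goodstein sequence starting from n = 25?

47

(0) 25|_5 = 5^2 ↦ 6^2|_6 = 36 ⇒ 35
(1) 35|_6 = 5·6 + 5 ↦ 5·7 + 5|_7 = 40 ⇒ 39
(2) 39|_7 = 5·7 + 4 ↦ 5·8 + 4|_8 = 44 ⇒ 43
(3) 43|_8 = 5·8 + 3 ↦ 5·9 + 3|_9 = 48 ⇒ 47
(4) 47|_9 = 5·9 + 2 ↦ 5·10 + 2|_10 = 52 ⇒ 51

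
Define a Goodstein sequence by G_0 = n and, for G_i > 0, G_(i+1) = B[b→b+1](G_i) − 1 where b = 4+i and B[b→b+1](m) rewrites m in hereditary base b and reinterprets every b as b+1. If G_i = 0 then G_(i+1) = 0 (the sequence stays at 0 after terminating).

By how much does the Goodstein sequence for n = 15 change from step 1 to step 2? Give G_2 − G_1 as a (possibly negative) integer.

2

i=0: 15 = 3·4 + 3 (b=4); 4→5: 3·5 + 3 = 18; 18−1 = 17
i=1: 17 = 3·5 + 2 (b=5); 5→6: 3·6 + 2 = 20; 20−1 = 19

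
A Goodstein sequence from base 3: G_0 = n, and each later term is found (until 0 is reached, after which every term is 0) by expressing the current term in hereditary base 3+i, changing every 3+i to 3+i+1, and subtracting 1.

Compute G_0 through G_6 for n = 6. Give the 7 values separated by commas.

6, 7, 7, 7, 7, 7, 6

[0] 6 ≡ 2·3 (base 3). Lift 4: 8. −1: 7.
[1] 7 ≡ 4 + 3 (base 4). Lift 5: 8. −1: 7.
[2] 7 ≡ 5 + 2 (base 5). Lift 6: 8. −1: 7.
[3] 7 ≡ 6 + 1 (base 6). Lift 7: 8. −1: 7.
[4] 7 ≡ 7 (base 7). Lift 8: 8. −1: 7.
[5] 7 ≡ 7 (base 8). Lift 9: 7. −1: 6.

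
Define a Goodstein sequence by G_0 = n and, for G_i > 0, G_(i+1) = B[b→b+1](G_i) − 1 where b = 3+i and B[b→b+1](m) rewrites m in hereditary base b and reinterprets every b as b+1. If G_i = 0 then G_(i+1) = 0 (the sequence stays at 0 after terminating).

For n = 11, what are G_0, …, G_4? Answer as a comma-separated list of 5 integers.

11, 17, 25, 35, 39

(0) 11|_3 = 3^2 + 2 ↦ 4^2 + 2|_4 = 18 ⇒ 17
(1) 17|_4 = 4^2 + 1 ↦ 5^2 + 1|_5 = 26 ⇒ 25
(2) 25|_5 = 5^2 ↦ 6^2|_6 = 36 ⇒ 35
(3) 35|_6 = 5·6 + 5 ↦ 5·7 + 5|_7 = 40 ⇒ 39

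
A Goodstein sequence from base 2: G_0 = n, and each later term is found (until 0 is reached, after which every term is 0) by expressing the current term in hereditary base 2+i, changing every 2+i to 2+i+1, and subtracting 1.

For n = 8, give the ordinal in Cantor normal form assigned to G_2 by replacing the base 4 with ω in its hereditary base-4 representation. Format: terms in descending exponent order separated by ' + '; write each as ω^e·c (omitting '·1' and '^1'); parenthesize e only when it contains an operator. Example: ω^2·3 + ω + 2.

ω^ω·2 + ω^2·2 + ω·2 + 1

8 —HB2→ 2^(2 + 1) —bump→ 3^(3 + 1) = 81 —(−1)→ 80
80 —HB3→ 2·3^3 + 2·3^2 + 2·3 + 2 —bump→ 2·4^4 + 2·4^2 + 2·4 + 2 = 554 —(−1)→ 553
553 —HB4→ 2·4^4 + 2·4^2 + 2·4 + 1 —bump→ 2·5^5 + 2·5^2 + 2·5 + 1 = 6311 —(−1)→ 6310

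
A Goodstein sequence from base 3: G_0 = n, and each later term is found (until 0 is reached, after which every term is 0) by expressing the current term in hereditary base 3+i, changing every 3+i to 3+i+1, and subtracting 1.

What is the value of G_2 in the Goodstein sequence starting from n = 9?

step 0: 9 = 3^2; sub 4 for 3: 4^2; = 16; G_1 = 16−1 = 15
step 1: 15 = 3·4 + 3; sub 5 for 4: 3·5 + 3; = 18; G_2 = 18−1 = 17
step 2: 17 = 3·5 + 2; sub 6 for 5: 3·6 + 2; = 20; G_3 = 20−1 = 19

17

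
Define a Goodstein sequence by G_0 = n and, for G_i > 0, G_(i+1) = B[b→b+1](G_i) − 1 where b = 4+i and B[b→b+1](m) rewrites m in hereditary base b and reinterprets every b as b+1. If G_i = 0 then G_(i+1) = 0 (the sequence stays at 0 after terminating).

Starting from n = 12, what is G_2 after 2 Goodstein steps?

base 4: 12 = 3·4; at 5: 3·5 = 15; next = 14
base 5: 14 = 2·5 + 4; at 6: 2·6 + 4 = 16; next = 15

15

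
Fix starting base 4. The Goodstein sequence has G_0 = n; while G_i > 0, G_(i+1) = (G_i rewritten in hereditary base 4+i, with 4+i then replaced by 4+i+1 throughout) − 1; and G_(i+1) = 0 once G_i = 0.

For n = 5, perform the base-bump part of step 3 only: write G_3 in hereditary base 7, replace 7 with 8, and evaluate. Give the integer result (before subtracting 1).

4

(0) 5|_4 = 4 + 1 ↦ 5 + 1|_5 = 6 ⇒ 5
(1) 5|_5 = 5 ↦ 6|_6 = 6 ⇒ 5
(2) 5|_6 = 5 ↦ 5|_7 = 5 ⇒ 4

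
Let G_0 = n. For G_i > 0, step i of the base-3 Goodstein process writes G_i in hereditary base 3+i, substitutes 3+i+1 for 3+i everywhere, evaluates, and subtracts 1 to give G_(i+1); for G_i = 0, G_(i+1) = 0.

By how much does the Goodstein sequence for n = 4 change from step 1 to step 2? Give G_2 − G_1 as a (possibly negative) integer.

0

(0) 4|_3 = 3 + 1 ↦ 4 + 1|_4 = 5 ⇒ 4
(1) 4|_4 = 4 ↦ 5|_5 = 5 ⇒ 4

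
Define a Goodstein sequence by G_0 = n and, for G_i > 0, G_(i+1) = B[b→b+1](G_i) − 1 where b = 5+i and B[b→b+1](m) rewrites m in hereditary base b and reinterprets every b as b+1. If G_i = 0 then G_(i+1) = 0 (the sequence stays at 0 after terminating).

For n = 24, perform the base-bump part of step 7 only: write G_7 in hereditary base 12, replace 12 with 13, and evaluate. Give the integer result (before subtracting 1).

G_0=24  [base 5] 4·5 + 4  →[5↦6]→  4·6 + 4 = 28  −1 ⇒ G_1=27
G_1=27  [base 6] 4·6 + 3  →[6↦7]→  4·7 + 3 = 31  −1 ⇒ G_2=30
G_2=30  [base 7] 4·7 + 2  →[7↦8]→  4·8 + 2 = 34  −1 ⇒ G_3=33
G_3=33  [base 8] 4·8 + 1  →[8↦9]→  4·9 + 1 = 37  −1 ⇒ G_4=36
G_4=36  [base 9] 4·9  →[9↦10]→  4·10 = 40  −1 ⇒ G_5=39
G_5=39  [base 10] 3·10 + 9  →[10↦11]→  3·11 + 9 = 42  −1 ⇒ G_6=41
G_6=41  [base 11] 3·11 + 8  →[11↦12]→  3·12 + 8 = 44  −1 ⇒ G_7=43

46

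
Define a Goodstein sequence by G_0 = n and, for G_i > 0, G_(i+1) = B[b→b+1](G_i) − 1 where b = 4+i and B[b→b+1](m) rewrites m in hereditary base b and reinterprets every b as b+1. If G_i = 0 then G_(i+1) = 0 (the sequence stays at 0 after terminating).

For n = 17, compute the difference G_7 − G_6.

4

G_0=17  [base 4] 4^2 + 1  →[4↦5]→  5^2 + 1 = 26  −1 ⇒ G_1=25
G_1=25  [base 5] 5^2  →[5↦6]→  6^2 = 36  −1 ⇒ G_2=35
G_2=35  [base 6] 5·6 + 5  →[6↦7]→  5·7 + 5 = 40  −1 ⇒ G_3=39
G_3=39  [base 7] 5·7 + 4  →[7↦8]→  5·8 + 4 = 44  −1 ⇒ G_4=43
G_4=43  [base 8] 5·8 + 3  →[8↦9]→  5·9 + 3 = 48  −1 ⇒ G_5=47
G_5=47  [base 9] 5·9 + 2  →[9↦10]→  5·10 + 2 = 52  −1 ⇒ G_6=51
G_6=51  [base 10] 5·10 + 1  →[10↦11]→  5·11 + 1 = 56  −1 ⇒ G_7=55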